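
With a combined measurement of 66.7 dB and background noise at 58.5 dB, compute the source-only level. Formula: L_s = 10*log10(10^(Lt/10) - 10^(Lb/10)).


10^(66.7/10) = 4.67735e+06
10^(58.5/10) = 707946
Difference = 4.67735e+06 - 707946 = 3.9694e+06
L_source = 10*log10(3.9694e+06) = 65.987 dB


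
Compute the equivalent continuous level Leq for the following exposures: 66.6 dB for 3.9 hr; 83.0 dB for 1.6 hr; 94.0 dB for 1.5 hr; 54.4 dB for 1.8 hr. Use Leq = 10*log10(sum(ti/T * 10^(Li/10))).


T_total = 3.9 + 1.6 + 1.5 + 1.8 = 8.8 hr
(3.9/8.8) * 10^(66.6/10) = 2.02573e+06
(1.6/8.8) * 10^(83.0/10) = 3.62775e+07
(1.5/8.8) * 10^(94.0/10) = 4.28162e+08
(1.8/8.8) * 10^(54.4/10) = 56336.5
Sum = 2.02573e+06 + 3.62775e+07 + 4.28162e+08 + 56336.5 = 4.66522e+08
Leq = 10*log10(4.66522e+08) = 86.689 dB


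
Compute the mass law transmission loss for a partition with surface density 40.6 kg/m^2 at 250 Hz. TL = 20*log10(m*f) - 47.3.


m * f = 40.6 * 250 = 10150
20*log10(10150) = 80.1293 dB
TL = 80.1293 - 47.3 = 32.829 dB


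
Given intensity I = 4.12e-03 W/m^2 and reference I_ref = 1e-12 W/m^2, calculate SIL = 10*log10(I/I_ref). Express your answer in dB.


I / I_ref = 4.12e-03 / 1e-12 = 4.12e+09
SIL = 10 * log10(4.12e+09) = 96.149 dB


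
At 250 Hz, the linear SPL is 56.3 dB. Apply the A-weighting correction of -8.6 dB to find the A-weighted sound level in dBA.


A-weighting table: 250 Hz -> -8.6 dB correction
SPL_A = SPL + correction = 56.3 + (-8.6) = 47.7 dBA


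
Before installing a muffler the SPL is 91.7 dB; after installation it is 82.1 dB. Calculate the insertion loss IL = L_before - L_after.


Insertion loss = SPL without muffler - SPL with muffler
IL = 91.7 - 82.1 = 9.6 dB


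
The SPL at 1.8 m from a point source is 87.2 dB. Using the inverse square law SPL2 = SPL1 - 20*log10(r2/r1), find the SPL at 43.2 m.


r2/r1 = 43.2/1.8 = 24
Correction = 20*log10(24) = 27.6042 dB
SPL2 = 87.2 - 27.6042 = 59.596 dB


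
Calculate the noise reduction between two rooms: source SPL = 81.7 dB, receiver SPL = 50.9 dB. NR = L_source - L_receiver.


NR = L_source - L_receiver (difference between source and receiving room levels)
NR = 81.7 - 50.9 = 30.8 dB


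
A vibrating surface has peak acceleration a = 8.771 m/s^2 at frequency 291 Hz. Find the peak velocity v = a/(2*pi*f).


omega = 2*pi*f = 2*pi*291 = 1828.41 rad/s
v = a / omega = 8.771 / 1828.41 = 0.0047971 m/s


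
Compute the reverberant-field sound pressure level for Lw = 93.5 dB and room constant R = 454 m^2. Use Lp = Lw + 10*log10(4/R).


4/R = 4/454 = 0.00881057
Lp = 93.5 + 10*log10(0.00881057) = 72.95 dB


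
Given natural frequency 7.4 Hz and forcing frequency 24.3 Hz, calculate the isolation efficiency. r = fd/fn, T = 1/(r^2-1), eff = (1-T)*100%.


r = 24.3 / 7.4 = 3.28378
r^2 - 1 = 3.28378^2 - 1 = 9.78321
T = 1/9.78321 = 0.102216
Efficiency = (1 - 0.102216)*100 = 89.778 %


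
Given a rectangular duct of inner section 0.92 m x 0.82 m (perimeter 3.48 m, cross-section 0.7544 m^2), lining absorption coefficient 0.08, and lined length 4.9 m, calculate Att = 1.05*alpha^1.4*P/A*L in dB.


alpha^1.4 = 0.08^1.4 = 0.029129
Attenuation rate = 1.05 * alpha^1.4 * P / A
= 1.05 * 0.029129 * 3.48 / 0.7544 = 0.141089 dB/m
Total Att = 0.141089 * 4.9 = 0.69134 dB


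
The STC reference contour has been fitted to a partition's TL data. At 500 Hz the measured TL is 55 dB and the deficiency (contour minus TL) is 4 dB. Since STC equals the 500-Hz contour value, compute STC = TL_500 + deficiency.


By ASTM E413, STC = value of the fitted reference contour at 500 Hz.
Contour value at 500 Hz = TL_500 + deficiency = 55 + 4 = 59
STC = 59


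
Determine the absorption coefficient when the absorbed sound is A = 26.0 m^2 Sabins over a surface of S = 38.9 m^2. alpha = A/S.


Absorption coefficient = absorbed power / incident power
alpha = A / S = 26.0 / 38.9 = 0.66838


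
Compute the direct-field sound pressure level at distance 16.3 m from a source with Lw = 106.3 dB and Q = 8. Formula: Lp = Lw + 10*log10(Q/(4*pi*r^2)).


4*pi*r^2 = 4*pi*16.3^2 = 3338.76 m^2
Q / (4*pi*r^2) = 8 / 3338.76 = 0.0023961
Lp = 106.3 + 10*log10(0.0023961) = 80.095 dB


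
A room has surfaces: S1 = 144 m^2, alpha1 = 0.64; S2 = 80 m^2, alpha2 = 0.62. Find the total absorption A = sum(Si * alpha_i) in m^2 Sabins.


144 * 0.64 = 92.16
80 * 0.62 = 49.6
A_total = 92.16 + 49.6 = 141.76 m^2


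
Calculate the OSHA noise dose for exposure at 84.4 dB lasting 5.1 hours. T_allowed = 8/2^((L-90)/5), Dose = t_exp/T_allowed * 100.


T_allowed = 8 / 2^((84.4 - 90)/5) = 17.3878 hr
Dose = 5.1 / 17.3878 * 100 = 29.331 %


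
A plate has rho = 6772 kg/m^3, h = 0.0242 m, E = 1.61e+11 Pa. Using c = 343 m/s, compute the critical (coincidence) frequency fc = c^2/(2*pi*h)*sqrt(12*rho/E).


12*rho/E = 12*6772/1.61e+11 = 5.04745e-07
sqrt(12*rho/E) = sqrt(5.04745e-07) = 0.000710454
c^2/(2*pi*h) = 343^2/(2*pi*0.0242) = 773736
fc = 773736 * 0.000710454 = 549.7 Hz


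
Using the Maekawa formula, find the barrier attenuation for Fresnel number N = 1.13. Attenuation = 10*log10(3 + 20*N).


3 + 20*N = 3 + 20*1.13 = 25.6
Att = 10*log10(25.6) = 14.082 dB


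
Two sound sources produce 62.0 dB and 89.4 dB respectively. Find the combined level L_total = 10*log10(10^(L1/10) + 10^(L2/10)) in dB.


10^(62.0/10) = 1.58489e+06
10^(89.4/10) = 8.70964e+08
Sum = 1.58489e+06 + 8.70964e+08 = 8.72549e+08
L_total = 10*log10(8.72549e+08) = 89.408 dB


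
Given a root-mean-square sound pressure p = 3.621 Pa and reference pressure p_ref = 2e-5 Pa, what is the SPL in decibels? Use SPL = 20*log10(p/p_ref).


p / p_ref = 3.621 / 2e-5 = 181050
SPL = 20 * log10(181050) = 105.16 dB


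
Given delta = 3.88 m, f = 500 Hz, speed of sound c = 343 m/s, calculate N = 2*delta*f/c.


N = 2*delta*f/c = 2*delta/lambda, where lambda = c/f
lambda = 343 / 500 = 0.686 m
N = 2 * 3.88 / 0.686 = 11.312


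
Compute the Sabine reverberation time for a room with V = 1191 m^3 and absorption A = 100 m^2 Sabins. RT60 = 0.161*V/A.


RT60 = 0.161 * 1191 / 100 = 1.9175 s


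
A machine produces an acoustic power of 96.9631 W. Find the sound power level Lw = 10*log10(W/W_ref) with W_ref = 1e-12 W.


W / W_ref = 96.9631 / 1e-12 = 9.69631e+13
Lw = 10 * log10(9.69631e+13) = 139.87 dB


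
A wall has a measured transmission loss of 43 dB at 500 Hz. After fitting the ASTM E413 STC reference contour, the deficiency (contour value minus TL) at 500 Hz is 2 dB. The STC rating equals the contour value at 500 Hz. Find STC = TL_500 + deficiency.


By ASTM E413, STC = value of the fitted reference contour at 500 Hz.
Contour value at 500 Hz = TL_500 + deficiency = 43 + 2 = 45
STC = 45


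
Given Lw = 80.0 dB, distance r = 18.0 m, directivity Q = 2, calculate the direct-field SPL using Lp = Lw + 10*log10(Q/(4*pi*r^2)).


4*pi*r^2 = 4*pi*18.0^2 = 4071.5 m^2
Q / (4*pi*r^2) = 2 / 4071.5 = 0.000491219
Lp = 80.0 + 10*log10(0.000491219) = 46.913 dB


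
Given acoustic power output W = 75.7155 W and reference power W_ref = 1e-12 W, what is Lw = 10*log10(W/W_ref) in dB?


W / W_ref = 75.7155 / 1e-12 = 7.57155e+13
Lw = 10 * log10(7.57155e+13) = 138.79 dB


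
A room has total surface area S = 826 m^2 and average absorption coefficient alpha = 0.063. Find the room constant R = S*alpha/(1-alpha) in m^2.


R = 826 * 0.063 / (1 - 0.063) = 55.537 m^2


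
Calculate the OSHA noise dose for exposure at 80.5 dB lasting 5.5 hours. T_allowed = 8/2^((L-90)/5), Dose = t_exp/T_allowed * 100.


T_allowed = 8 / 2^((80.5 - 90)/5) = 29.8571 hr
Dose = 5.5 / 29.8571 * 100 = 18.421 %


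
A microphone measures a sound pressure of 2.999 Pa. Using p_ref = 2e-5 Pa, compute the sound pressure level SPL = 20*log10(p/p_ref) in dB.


p / p_ref = 2.999 / 2e-5 = 149950
SPL = 20 * log10(149950) = 103.52 dB


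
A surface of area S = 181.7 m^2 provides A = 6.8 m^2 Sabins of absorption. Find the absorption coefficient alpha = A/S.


Absorption coefficient = absorbed power / incident power
alpha = A / S = 6.8 / 181.7 = 0.037424


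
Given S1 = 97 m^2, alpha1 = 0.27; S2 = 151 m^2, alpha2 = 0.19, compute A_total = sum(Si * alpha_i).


97 * 0.27 = 26.19
151 * 0.19 = 28.69
A_total = 26.19 + 28.69 = 54.88 m^2


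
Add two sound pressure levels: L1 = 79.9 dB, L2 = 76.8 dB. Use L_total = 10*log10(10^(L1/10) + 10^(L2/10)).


10^(79.9/10) = 9.77237e+07
10^(76.8/10) = 4.7863e+07
Sum = 9.77237e+07 + 4.7863e+07 = 1.45587e+08
L_total = 10*log10(1.45587e+08) = 81.631 dB


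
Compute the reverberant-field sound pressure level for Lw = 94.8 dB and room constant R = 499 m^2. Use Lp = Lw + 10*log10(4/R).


4/R = 4/499 = 0.00801603
Lp = 94.8 + 10*log10(0.00801603) = 73.84 dB


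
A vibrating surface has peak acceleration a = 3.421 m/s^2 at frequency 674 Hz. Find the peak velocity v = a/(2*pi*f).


omega = 2*pi*f = 2*pi*674 = 4234.87 rad/s
v = a / omega = 3.421 / 4234.87 = 0.00080782 m/s


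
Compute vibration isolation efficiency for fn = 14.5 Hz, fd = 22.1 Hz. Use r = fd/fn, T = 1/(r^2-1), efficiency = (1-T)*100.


r = 22.1 / 14.5 = 1.52414
r^2 - 1 = 1.52414^2 - 1 = 1.323
T = 1/1.323 = 0.755858
Efficiency = (1 - 0.755858)*100 = 24.414 %


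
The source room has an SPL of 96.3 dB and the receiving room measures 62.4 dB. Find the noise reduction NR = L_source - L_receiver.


NR = L_source - L_receiver (difference between source and receiving room levels)
NR = 96.3 - 62.4 = 33.9 dB


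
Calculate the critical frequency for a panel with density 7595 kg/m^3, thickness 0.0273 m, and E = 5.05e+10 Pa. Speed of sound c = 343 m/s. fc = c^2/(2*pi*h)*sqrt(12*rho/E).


12*rho/E = 12*7595/5.05e+10 = 1.80475e-06
sqrt(12*rho/E) = sqrt(1.80475e-06) = 0.00134341
c^2/(2*pi*h) = 343^2/(2*pi*0.0273) = 685876
fc = 685876 * 0.00134341 = 921.41 Hz


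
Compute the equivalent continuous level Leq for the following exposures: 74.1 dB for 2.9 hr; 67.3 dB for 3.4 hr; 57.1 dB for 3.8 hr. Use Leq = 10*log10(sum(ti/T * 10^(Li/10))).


T_total = 2.9 + 3.4 + 3.8 = 10.1 hr
(2.9/10.1) * 10^(74.1/10) = 7.38034e+06
(3.4/10.1) * 10^(67.3/10) = 1.80783e+06
(3.8/10.1) * 10^(57.1/10) = 192958
Sum = 7.38034e+06 + 1.80783e+06 + 192958 = 9.38113e+06
Leq = 10*log10(9.38113e+06) = 69.723 dB


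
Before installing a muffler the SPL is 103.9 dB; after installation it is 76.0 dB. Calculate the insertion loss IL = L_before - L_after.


Insertion loss = SPL without muffler - SPL with muffler
IL = 103.9 - 76.0 = 27.9 dB


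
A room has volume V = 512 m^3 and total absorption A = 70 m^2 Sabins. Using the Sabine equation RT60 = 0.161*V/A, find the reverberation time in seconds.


RT60 = 0.161 * 512 / 70 = 1.1776 s


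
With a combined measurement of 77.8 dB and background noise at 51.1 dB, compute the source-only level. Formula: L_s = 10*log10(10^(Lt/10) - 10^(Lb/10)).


10^(77.8/10) = 6.0256e+07
10^(51.1/10) = 128825
Difference = 6.0256e+07 - 128825 = 6.01272e+07
L_source = 10*log10(6.01272e+07) = 77.791 dB


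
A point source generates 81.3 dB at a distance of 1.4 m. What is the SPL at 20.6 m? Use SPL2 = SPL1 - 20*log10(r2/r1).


r2/r1 = 20.6/1.4 = 14.7143
Correction = 20*log10(14.7143) = 23.3548 dB
SPL2 = 81.3 - 23.3548 = 57.945 dB


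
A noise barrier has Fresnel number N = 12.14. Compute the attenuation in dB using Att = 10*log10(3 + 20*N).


3 + 20*N = 3 + 20*12.14 = 245.8
Att = 10*log10(245.8) = 23.906 dB


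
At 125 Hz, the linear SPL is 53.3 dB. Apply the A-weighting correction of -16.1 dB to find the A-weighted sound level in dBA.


A-weighting table: 125 Hz -> -16.1 dB correction
SPL_A = SPL + correction = 53.3 + (-16.1) = 37.2 dBA


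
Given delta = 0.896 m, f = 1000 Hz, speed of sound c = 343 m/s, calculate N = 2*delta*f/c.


N = 2*delta*f/c = 2*delta/lambda, where lambda = c/f
lambda = 343 / 1000 = 0.343 m
N = 2 * 0.896 / 0.343 = 5.2245


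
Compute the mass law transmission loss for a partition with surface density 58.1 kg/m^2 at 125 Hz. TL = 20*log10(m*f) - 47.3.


m * f = 58.1 * 125 = 7262.5
20*log10(7262.5) = 77.2217 dB
TL = 77.2217 - 47.3 = 29.922 dB


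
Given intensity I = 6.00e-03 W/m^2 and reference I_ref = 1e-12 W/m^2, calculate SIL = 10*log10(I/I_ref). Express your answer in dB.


I / I_ref = 6.00e-03 / 1e-12 = 6e+09
SIL = 10 * log10(6e+09) = 97.782 dB


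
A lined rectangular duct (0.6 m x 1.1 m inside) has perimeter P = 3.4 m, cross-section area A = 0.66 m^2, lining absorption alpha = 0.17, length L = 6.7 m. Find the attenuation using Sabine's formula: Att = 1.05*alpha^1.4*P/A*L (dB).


alpha^1.4 = 0.17^1.4 = 0.0836813
Attenuation rate = 1.05 * alpha^1.4 * P / A
= 1.05 * 0.0836813 * 3.4 / 0.66 = 0.45264 dB/m
Total Att = 0.45264 * 6.7 = 3.0327 dB


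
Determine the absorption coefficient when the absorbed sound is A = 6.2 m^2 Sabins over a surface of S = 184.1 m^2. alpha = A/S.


Absorption coefficient = absorbed power / incident power
alpha = A / S = 6.2 / 184.1 = 0.033677


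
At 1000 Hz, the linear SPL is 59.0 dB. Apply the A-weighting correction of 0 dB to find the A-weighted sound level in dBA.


A-weighting table: 1000 Hz -> 0 dB correction
SPL_A = SPL + correction = 59.0 + (0) = 59 dBA


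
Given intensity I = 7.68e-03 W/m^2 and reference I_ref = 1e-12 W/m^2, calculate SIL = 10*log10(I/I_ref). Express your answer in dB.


I / I_ref = 7.68e-03 / 1e-12 = 7.68e+09
SIL = 10 * log10(7.68e+09) = 98.854 dB


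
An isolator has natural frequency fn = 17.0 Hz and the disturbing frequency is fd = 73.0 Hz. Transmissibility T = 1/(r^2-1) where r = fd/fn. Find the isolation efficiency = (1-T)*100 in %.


r = 73.0 / 17.0 = 4.29412
r^2 - 1 = 4.29412^2 - 1 = 17.4395
T = 1/17.4395 = 0.0573411
Efficiency = (1 - 0.0573411)*100 = 94.266 %


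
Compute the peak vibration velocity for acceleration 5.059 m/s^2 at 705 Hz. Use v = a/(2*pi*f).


omega = 2*pi*f = 2*pi*705 = 4429.65 rad/s
v = a / omega = 5.059 / 4429.65 = 0.0011421 m/s


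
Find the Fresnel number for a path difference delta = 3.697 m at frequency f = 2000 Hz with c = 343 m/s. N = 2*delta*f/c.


N = 2*delta*f/c = 2*delta/lambda, where lambda = c/f
lambda = 343 / 2000 = 0.1715 m
N = 2 * 3.697 / 0.1715 = 43.114


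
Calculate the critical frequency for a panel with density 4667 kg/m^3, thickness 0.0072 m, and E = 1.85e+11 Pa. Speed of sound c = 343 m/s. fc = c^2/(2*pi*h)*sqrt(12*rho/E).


12*rho/E = 12*4667/1.85e+11 = 3.02724e-07
sqrt(12*rho/E) = sqrt(3.02724e-07) = 0.000550204
c^2/(2*pi*h) = 343^2/(2*pi*0.0072) = 2.60061e+06
fc = 2.60061e+06 * 0.000550204 = 1430.9 Hz


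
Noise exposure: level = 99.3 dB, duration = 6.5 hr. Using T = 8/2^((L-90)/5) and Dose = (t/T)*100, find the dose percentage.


T_allowed = 8 / 2^((99.3 - 90)/5) = 2.20381 hr
Dose = 6.5 / 2.20381 * 100 = 294.94 %


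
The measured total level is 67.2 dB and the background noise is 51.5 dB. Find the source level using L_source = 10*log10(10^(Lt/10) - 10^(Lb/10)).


10^(67.2/10) = 5.24807e+06
10^(51.5/10) = 141254
Difference = 5.24807e+06 - 141254 = 5.10682e+06
L_source = 10*log10(5.10682e+06) = 67.082 dB


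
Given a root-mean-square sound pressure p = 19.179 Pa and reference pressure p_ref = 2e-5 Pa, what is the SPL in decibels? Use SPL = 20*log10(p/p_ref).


p / p_ref = 19.179 / 2e-5 = 958950
SPL = 20 * log10(958950) = 119.64 dB


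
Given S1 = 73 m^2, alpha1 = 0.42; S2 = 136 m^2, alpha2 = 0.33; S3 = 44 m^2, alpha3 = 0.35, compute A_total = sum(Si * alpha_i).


73 * 0.42 = 30.66
136 * 0.33 = 44.88
44 * 0.35 = 15.4
A_total = 30.66 + 44.88 + 15.4 = 90.94 m^2


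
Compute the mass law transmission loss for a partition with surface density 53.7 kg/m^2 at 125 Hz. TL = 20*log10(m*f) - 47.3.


m * f = 53.7 * 125 = 6712.5
20*log10(6712.5) = 76.5377 dB
TL = 76.5377 - 47.3 = 29.238 dB


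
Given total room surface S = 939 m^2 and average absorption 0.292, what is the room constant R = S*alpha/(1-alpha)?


R = 939 * 0.292 / (1 - 0.292) = 387.27 m^2


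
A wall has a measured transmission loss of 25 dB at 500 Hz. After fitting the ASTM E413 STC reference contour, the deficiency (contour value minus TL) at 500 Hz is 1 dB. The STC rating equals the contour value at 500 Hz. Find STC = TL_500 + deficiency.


By ASTM E413, STC = value of the fitted reference contour at 500 Hz.
Contour value at 500 Hz = TL_500 + deficiency = 25 + 1 = 26
STC = 26


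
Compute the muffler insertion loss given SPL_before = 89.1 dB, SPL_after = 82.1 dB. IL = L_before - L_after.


Insertion loss = SPL without muffler - SPL with muffler
IL = 89.1 - 82.1 = 7 dB


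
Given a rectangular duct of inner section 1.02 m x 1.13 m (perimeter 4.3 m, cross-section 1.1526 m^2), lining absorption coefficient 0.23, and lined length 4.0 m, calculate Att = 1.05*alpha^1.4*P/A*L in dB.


alpha^1.4 = 0.23^1.4 = 0.127767
Attenuation rate = 1.05 * alpha^1.4 * P / A
= 1.05 * 0.127767 * 4.3 / 1.1526 = 0.500493 dB/m
Total Att = 0.500493 * 4.0 = 2.002 dB


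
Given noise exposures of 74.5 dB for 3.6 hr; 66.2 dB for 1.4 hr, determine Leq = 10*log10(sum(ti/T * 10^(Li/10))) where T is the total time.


T_total = 3.6 + 1.4 = 5.0 hr
(3.6/5.0) * 10^(74.5/10) = 2.02924e+07
(1.4/5.0) * 10^(66.2/10) = 1.16723e+06
Sum = 2.02924e+07 + 1.16723e+06 = 2.14596e+07
Leq = 10*log10(2.14596e+07) = 73.316 dB


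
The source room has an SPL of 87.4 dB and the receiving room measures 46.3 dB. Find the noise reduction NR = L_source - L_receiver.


NR = L_source - L_receiver (difference between source and receiving room levels)
NR = 87.4 - 46.3 = 41.1 dB


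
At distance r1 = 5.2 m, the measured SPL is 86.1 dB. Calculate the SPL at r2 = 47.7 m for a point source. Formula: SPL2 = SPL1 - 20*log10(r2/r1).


r2/r1 = 47.7/5.2 = 9.17308
Correction = 20*log10(9.17308) = 19.2503 dB
SPL2 = 86.1 - 19.2503 = 66.85 dB


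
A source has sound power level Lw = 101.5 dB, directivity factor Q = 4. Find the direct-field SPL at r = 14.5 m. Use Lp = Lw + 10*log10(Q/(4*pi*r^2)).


4*pi*r^2 = 4*pi*14.5^2 = 2642.08 m^2
Q / (4*pi*r^2) = 4 / 2642.08 = 0.00151396
Lp = 101.5 + 10*log10(0.00151396) = 73.301 dB


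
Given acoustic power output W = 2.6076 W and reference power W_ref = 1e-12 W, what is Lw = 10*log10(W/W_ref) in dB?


W / W_ref = 2.6076 / 1e-12 = 2.6076e+12
Lw = 10 * log10(2.6076e+12) = 124.16 dB


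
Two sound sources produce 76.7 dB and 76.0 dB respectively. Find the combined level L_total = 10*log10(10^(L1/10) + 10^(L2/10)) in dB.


10^(76.7/10) = 4.67735e+07
10^(76.0/10) = 3.98107e+07
Sum = 4.67735e+07 + 3.98107e+07 = 8.65842e+07
L_total = 10*log10(8.65842e+07) = 79.374 dB


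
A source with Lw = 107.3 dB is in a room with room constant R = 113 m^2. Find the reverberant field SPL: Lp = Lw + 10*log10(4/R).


4/R = 4/113 = 0.0353982
Lp = 107.3 + 10*log10(0.0353982) = 92.79 dB


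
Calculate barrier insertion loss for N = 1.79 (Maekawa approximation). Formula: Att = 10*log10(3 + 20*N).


3 + 20*N = 3 + 20*1.79 = 38.8
Att = 10*log10(38.8) = 15.888 dB


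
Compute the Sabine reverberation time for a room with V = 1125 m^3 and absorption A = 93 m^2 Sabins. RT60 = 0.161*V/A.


RT60 = 0.161 * 1125 / 93 = 1.9476 s


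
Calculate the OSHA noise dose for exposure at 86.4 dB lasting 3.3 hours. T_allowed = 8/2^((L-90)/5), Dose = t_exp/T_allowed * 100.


T_allowed = 8 / 2^((86.4 - 90)/5) = 13.1775 hr
Dose = 3.3 / 13.1775 * 100 = 25.043 %


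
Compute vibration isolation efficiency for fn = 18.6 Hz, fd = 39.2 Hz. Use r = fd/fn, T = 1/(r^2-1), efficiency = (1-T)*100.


r = 39.2 / 18.6 = 2.10753
r^2 - 1 = 2.10753^2 - 1 = 3.44168
T = 1/3.44168 = 0.290556
Efficiency = (1 - 0.290556)*100 = 70.944 %


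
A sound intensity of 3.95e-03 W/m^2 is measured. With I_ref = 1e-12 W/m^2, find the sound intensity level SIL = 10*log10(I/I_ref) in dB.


I / I_ref = 3.95e-03 / 1e-12 = 3.95e+09
SIL = 10 * log10(3.95e+09) = 95.966 dB


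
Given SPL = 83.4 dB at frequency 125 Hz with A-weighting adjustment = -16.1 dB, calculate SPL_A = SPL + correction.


A-weighting table: 125 Hz -> -16.1 dB correction
SPL_A = SPL + correction = 83.4 + (-16.1) = 67.3 dBA


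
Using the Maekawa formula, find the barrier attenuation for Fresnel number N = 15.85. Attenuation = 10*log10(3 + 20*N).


3 + 20*N = 3 + 20*15.85 = 320
Att = 10*log10(320) = 25.051 dB


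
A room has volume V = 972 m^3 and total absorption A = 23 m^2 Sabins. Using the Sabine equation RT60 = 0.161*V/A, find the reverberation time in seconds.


RT60 = 0.161 * 972 / 23 = 6.804 s


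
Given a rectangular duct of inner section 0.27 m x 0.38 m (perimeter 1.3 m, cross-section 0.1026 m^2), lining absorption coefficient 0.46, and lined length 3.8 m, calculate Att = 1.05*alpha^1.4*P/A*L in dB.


alpha^1.4 = 0.46^1.4 = 0.337179
Attenuation rate = 1.05 * alpha^1.4 * P / A
= 1.05 * 0.337179 * 1.3 / 0.1026 = 4.48586 dB/m
Total Att = 4.48586 * 3.8 = 17.046 dB


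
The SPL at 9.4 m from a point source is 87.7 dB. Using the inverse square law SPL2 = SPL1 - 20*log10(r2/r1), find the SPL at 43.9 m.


r2/r1 = 43.9/9.4 = 4.67021
Correction = 20*log10(4.67021) = 13.3867 dB
SPL2 = 87.7 - 13.3867 = 74.313 dB


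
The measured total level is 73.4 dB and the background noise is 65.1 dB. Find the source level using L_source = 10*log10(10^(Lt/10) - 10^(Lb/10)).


10^(73.4/10) = 2.18776e+07
10^(65.1/10) = 3.23594e+06
Difference = 2.18776e+07 - 3.23594e+06 = 1.86417e+07
L_source = 10*log10(1.86417e+07) = 72.705 dB


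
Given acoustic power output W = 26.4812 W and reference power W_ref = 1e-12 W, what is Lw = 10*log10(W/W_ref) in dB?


W / W_ref = 26.4812 / 1e-12 = 2.64812e+13
Lw = 10 * log10(2.64812e+13) = 134.23 dB


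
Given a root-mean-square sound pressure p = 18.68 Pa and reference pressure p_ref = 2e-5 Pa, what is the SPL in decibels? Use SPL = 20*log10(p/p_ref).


p / p_ref = 18.68 / 2e-5 = 934000
SPL = 20 * log10(934000) = 119.41 dB


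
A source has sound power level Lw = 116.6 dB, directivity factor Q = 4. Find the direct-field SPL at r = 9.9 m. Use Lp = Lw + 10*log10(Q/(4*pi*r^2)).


4*pi*r^2 = 4*pi*9.9^2 = 1231.63 m^2
Q / (4*pi*r^2) = 4 / 1231.63 = 0.00324773
Lp = 116.6 + 10*log10(0.00324773) = 91.716 dB


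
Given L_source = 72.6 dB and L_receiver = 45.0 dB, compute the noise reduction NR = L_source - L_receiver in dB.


NR = L_source - L_receiver (difference between source and receiving room levels)
NR = 72.6 - 45.0 = 27.6 dB


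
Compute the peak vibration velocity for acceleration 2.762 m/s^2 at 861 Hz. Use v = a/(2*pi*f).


omega = 2*pi*f = 2*pi*861 = 5409.82 rad/s
v = a / omega = 2.762 / 5409.82 = 0.00051055 m/s


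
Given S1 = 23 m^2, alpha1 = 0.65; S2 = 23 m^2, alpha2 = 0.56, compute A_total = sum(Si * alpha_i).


23 * 0.65 = 14.95
23 * 0.56 = 12.88
A_total = 14.95 + 12.88 = 27.83 m^2


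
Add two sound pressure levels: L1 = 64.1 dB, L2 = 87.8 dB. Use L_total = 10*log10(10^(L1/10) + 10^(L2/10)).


10^(64.1/10) = 2.5704e+06
10^(87.8/10) = 6.0256e+08
Sum = 2.5704e+06 + 6.0256e+08 = 6.0513e+08
L_total = 10*log10(6.0513e+08) = 87.818 dB


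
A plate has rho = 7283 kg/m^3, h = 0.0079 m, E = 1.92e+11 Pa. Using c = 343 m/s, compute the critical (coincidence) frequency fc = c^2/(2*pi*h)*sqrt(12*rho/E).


12*rho/E = 12*7283/1.92e+11 = 4.55188e-07
sqrt(12*rho/E) = sqrt(4.55188e-07) = 0.000674676
c^2/(2*pi*h) = 343^2/(2*pi*0.0079) = 2.37018e+06
fc = 2.37018e+06 * 0.000674676 = 1599.1 Hz


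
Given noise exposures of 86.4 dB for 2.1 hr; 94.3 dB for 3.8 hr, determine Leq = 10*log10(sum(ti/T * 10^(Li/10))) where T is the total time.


T_total = 2.1 + 3.8 = 5.9 hr
(2.1/5.9) * 10^(86.4/10) = 1.5537e+08
(3.8/5.9) * 10^(94.3/10) = 1.73353e+09
Sum = 1.5537e+08 + 1.73353e+09 = 1.8889e+09
Leq = 10*log10(1.8889e+09) = 92.762 dB


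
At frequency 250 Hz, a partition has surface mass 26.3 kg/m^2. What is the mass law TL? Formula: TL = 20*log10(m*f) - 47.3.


m * f = 26.3 * 250 = 6575
20*log10(6575) = 76.3579 dB
TL = 76.3579 - 47.3 = 29.058 dB


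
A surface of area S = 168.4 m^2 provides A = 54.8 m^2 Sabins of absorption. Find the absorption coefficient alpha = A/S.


Absorption coefficient = absorbed power / incident power
alpha = A / S = 54.8 / 168.4 = 0.32542


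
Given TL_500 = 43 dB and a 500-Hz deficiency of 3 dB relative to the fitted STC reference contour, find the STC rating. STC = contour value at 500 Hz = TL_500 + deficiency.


By ASTM E413, STC = value of the fitted reference contour at 500 Hz.
Contour value at 500 Hz = TL_500 + deficiency = 43 + 3 = 46
STC = 46


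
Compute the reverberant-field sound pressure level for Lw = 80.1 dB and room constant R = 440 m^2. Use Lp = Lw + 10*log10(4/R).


4/R = 4/440 = 0.00909091
Lp = 80.1 + 10*log10(0.00909091) = 59.686 dB


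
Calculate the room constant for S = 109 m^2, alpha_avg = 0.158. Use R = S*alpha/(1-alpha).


R = 109 * 0.158 / (1 - 0.158) = 20.454 m^2


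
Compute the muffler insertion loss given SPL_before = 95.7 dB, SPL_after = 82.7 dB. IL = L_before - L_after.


Insertion loss = SPL without muffler - SPL with muffler
IL = 95.7 - 82.7 = 13 dB


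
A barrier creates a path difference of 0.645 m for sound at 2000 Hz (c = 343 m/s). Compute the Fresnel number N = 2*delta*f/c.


N = 2*delta*f/c = 2*delta/lambda, where lambda = c/f
lambda = 343 / 2000 = 0.1715 m
N = 2 * 0.645 / 0.1715 = 7.5219


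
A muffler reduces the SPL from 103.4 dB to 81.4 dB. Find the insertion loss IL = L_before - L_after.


Insertion loss = SPL without muffler - SPL with muffler
IL = 103.4 - 81.4 = 22 dB


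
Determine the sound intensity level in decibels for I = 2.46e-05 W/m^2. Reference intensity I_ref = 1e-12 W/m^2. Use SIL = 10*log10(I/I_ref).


I / I_ref = 2.46e-05 / 1e-12 = 2.46e+07
SIL = 10 * log10(2.46e+07) = 73.909 dB


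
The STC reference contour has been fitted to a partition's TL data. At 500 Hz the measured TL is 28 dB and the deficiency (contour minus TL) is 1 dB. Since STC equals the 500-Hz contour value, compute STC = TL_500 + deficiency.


By ASTM E413, STC = value of the fitted reference contour at 500 Hz.
Contour value at 500 Hz = TL_500 + deficiency = 28 + 1 = 29
STC = 29


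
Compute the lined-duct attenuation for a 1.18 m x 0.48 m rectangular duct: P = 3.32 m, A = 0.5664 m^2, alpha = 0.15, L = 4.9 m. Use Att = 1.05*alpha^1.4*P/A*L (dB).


alpha^1.4 = 0.15^1.4 = 0.0702308
Attenuation rate = 1.05 * alpha^1.4 * P / A
= 1.05 * 0.0702308 * 3.32 / 0.5664 = 0.432247 dB/m
Total Att = 0.432247 * 4.9 = 2.118 dB


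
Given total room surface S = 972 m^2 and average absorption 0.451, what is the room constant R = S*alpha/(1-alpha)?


R = 972 * 0.451 / (1 - 0.451) = 798.49 m^2


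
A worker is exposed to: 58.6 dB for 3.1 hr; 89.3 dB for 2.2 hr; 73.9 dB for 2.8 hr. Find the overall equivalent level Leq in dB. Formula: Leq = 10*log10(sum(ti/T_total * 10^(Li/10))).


T_total = 3.1 + 2.2 + 2.8 = 8.1 hr
(3.1/8.1) * 10^(58.6/10) = 277253
(2.2/8.1) * 10^(89.3/10) = 2.31173e+08
(2.8/8.1) * 10^(73.9/10) = 8.48541e+06
Sum = 277253 + 2.31173e+08 + 8.48541e+06 = 2.39936e+08
Leq = 10*log10(2.39936e+08) = 83.801 dB


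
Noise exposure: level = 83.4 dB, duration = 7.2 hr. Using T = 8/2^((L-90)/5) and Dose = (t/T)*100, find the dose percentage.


T_allowed = 8 / 2^((83.4 - 90)/5) = 19.9733 hr
Dose = 7.2 / 19.9733 * 100 = 36.048 %


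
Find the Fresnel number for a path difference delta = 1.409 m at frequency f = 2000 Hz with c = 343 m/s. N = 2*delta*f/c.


N = 2*delta*f/c = 2*delta/lambda, where lambda = c/f
lambda = 343 / 2000 = 0.1715 m
N = 2 * 1.409 / 0.1715 = 16.431


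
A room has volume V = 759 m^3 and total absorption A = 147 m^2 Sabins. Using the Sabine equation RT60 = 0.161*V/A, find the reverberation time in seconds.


RT60 = 0.161 * 759 / 147 = 0.83129 s


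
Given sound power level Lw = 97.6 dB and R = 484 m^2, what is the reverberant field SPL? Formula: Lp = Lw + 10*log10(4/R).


4/R = 4/484 = 0.00826446
Lp = 97.6 + 10*log10(0.00826446) = 76.772 dB


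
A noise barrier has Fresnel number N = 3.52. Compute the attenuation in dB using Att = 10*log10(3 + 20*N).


3 + 20*N = 3 + 20*3.52 = 73.4
Att = 10*log10(73.4) = 18.657 dB


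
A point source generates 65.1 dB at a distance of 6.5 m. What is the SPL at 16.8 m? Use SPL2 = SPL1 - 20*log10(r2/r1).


r2/r1 = 16.8/6.5 = 2.58462
Correction = 20*log10(2.58462) = 8.24793 dB
SPL2 = 65.1 - 8.24793 = 56.852 dB


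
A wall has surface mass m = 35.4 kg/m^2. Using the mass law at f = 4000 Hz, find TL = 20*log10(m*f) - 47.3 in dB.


m * f = 35.4 * 4000 = 141600
20*log10(141600) = 103.021 dB
TL = 103.021 - 47.3 = 55.721 dB


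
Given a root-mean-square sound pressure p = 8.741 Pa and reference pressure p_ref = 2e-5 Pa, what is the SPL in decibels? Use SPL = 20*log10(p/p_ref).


p / p_ref = 8.741 / 2e-5 = 437050
SPL = 20 * log10(437050) = 112.81 dB


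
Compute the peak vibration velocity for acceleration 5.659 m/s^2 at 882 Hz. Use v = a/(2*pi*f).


omega = 2*pi*f = 2*pi*882 = 5541.77 rad/s
v = a / omega = 5.659 / 5541.77 = 0.0010212 m/s


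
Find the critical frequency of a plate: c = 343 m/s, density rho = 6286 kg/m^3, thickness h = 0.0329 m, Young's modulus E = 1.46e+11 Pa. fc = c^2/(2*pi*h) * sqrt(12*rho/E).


12*rho/E = 12*6286/1.46e+11 = 5.16658e-07
sqrt(12*rho/E) = sqrt(5.16658e-07) = 0.000718789
c^2/(2*pi*h) = 343^2/(2*pi*0.0329) = 569131
fc = 569131 * 0.000718789 = 409.09 Hz


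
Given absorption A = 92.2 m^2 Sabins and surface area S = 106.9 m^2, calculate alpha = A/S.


Absorption coefficient = absorbed power / incident power
alpha = A / S = 92.2 / 106.9 = 0.86249


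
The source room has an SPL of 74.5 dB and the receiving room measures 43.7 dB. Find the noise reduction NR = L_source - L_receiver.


NR = L_source - L_receiver (difference between source and receiving room levels)
NR = 74.5 - 43.7 = 30.8 dB


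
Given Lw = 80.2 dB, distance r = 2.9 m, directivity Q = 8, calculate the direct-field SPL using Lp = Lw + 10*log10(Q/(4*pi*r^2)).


4*pi*r^2 = 4*pi*2.9^2 = 105.683 m^2
Q / (4*pi*r^2) = 8 / 105.683 = 0.0756981
Lp = 80.2 + 10*log10(0.0756981) = 68.991 dB


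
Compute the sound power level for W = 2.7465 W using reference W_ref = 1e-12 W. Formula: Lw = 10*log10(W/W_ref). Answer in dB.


W / W_ref = 2.7465 / 1e-12 = 2.7465e+12
Lw = 10 * log10(2.7465e+12) = 124.39 dB


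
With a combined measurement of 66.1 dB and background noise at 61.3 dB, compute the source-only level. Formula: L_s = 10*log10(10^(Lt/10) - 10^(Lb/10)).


10^(66.1/10) = 4.0738e+06
10^(61.3/10) = 1.34896e+06
Difference = 4.0738e+06 - 1.34896e+06 = 2.72484e+06
L_source = 10*log10(2.72484e+06) = 64.353 dB


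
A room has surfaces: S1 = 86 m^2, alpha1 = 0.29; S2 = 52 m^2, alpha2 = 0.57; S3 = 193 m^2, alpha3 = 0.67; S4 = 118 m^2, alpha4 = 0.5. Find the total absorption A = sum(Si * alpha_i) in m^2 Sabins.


86 * 0.29 = 24.94
52 * 0.57 = 29.64
193 * 0.67 = 129.31
118 * 0.5 = 59
A_total = 24.94 + 29.64 + 129.31 + 59 = 242.89 m^2


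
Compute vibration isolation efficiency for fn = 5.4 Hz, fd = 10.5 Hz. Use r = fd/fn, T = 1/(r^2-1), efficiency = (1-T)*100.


r = 10.5 / 5.4 = 1.94444
r^2 - 1 = 1.94444^2 - 1 = 2.78085
T = 1/2.78085 = 0.359602
Efficiency = (1 - 0.359602)*100 = 64.04 %


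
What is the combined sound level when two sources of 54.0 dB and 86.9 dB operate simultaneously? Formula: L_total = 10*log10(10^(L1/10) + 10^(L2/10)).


10^(54.0/10) = 251189
10^(86.9/10) = 4.89779e+08
Sum = 251189 + 4.89779e+08 = 4.9003e+08
L_total = 10*log10(4.9003e+08) = 86.902 dB


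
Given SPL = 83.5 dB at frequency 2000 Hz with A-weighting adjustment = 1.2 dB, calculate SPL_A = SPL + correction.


A-weighting table: 2000 Hz -> 1.2 dB correction
SPL_A = SPL + correction = 83.5 + (1.2) = 84.7 dBA


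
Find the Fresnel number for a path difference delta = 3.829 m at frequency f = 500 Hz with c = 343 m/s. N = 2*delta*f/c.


N = 2*delta*f/c = 2*delta/lambda, where lambda = c/f
lambda = 343 / 500 = 0.686 m
N = 2 * 3.829 / 0.686 = 11.163


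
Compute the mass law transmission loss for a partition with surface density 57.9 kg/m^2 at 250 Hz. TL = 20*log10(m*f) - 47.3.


m * f = 57.9 * 250 = 14475
20*log10(14475) = 83.2124 dB
TL = 83.2124 - 47.3 = 35.912 dB


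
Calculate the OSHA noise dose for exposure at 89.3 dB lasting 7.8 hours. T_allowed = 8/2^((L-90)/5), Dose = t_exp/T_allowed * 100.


T_allowed = 8 / 2^((89.3 - 90)/5) = 8.81524 hr
Dose = 7.8 / 8.81524 * 100 = 88.483 %


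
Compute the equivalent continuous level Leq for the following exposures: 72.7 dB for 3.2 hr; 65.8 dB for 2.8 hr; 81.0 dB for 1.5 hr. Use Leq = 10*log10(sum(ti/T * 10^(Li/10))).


T_total = 3.2 + 2.8 + 1.5 = 7.5 hr
(3.2/7.5) * 10^(72.7/10) = 7.94491e+06
(2.8/7.5) * 10^(65.8/10) = 1.41937e+06
(1.5/7.5) * 10^(81.0/10) = 2.51785e+07
Sum = 7.94491e+06 + 1.41937e+06 + 2.51785e+07 = 3.45428e+07
Leq = 10*log10(3.45428e+07) = 75.384 dB


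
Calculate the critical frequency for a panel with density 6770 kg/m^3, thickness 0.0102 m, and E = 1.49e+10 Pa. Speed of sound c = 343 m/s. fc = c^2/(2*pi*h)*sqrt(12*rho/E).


12*rho/E = 12*6770/1.49e+10 = 5.45235e-06
sqrt(12*rho/E) = sqrt(5.45235e-06) = 0.00233503
c^2/(2*pi*h) = 343^2/(2*pi*0.0102) = 1.83573e+06
fc = 1.83573e+06 * 0.00233503 = 4286.5 Hz


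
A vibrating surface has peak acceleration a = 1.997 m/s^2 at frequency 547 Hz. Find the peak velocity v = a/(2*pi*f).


omega = 2*pi*f = 2*pi*547 = 3436.9 rad/s
v = a / omega = 1.997 / 3436.9 = 0.00058105 m/s


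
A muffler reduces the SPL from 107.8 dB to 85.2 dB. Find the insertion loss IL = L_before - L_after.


Insertion loss = SPL without muffler - SPL with muffler
IL = 107.8 - 85.2 = 22.6 dB


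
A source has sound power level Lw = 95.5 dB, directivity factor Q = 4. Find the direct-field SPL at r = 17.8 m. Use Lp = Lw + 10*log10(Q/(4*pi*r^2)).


4*pi*r^2 = 4*pi*17.8^2 = 3981.53 m^2
Q / (4*pi*r^2) = 4 / 3981.53 = 0.00100464
Lp = 95.5 + 10*log10(0.00100464) = 65.52 dB


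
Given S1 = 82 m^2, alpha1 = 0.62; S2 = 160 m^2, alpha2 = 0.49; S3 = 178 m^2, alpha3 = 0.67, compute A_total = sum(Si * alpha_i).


82 * 0.62 = 50.84
160 * 0.49 = 78.4
178 * 0.67 = 119.26
A_total = 50.84 + 78.4 + 119.26 = 248.5 m^2


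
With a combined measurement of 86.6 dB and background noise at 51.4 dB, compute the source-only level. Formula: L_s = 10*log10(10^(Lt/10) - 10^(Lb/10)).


10^(86.6/10) = 4.57088e+08
10^(51.4/10) = 138038
Difference = 4.57088e+08 - 138038 = 4.5695e+08
L_source = 10*log10(4.5695e+08) = 86.599 dB


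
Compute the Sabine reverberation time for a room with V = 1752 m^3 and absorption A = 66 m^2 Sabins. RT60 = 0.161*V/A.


RT60 = 0.161 * 1752 / 66 = 4.2738 s


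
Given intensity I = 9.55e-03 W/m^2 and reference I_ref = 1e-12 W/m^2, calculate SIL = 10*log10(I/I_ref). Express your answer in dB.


I / I_ref = 9.55e-03 / 1e-12 = 9.55e+09
SIL = 10 * log10(9.55e+09) = 99.8 dB


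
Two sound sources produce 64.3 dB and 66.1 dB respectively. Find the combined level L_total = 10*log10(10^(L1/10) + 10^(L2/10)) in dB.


10^(64.3/10) = 2.69153e+06
10^(66.1/10) = 4.0738e+06
Sum = 2.69153e+06 + 4.0738e+06 = 6.76533e+06
L_total = 10*log10(6.76533e+06) = 68.303 dB


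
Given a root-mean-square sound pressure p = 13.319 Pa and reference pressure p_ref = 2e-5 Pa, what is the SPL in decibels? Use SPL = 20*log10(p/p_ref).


p / p_ref = 13.319 / 2e-5 = 665950
SPL = 20 * log10(665950) = 116.47 dB


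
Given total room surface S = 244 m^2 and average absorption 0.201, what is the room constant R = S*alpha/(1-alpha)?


R = 244 * 0.201 / (1 - 0.201) = 61.382 m^2


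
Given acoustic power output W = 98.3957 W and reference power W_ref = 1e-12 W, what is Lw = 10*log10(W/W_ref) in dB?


W / W_ref = 98.3957 / 1e-12 = 9.83957e+13
Lw = 10 * log10(9.83957e+13) = 139.93 dB


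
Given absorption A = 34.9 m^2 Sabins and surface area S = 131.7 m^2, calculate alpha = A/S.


Absorption coefficient = absorbed power / incident power
alpha = A / S = 34.9 / 131.7 = 0.265


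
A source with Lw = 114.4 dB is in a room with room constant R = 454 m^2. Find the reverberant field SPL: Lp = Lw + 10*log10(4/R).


4/R = 4/454 = 0.00881057
Lp = 114.4 + 10*log10(0.00881057) = 93.85 dB


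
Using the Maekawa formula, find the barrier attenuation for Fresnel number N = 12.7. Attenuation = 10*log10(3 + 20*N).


3 + 20*N = 3 + 20*12.7 = 257
Att = 10*log10(257) = 24.099 dB


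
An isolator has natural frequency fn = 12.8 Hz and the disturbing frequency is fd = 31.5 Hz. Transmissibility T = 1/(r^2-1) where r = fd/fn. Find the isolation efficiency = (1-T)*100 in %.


r = 31.5 / 12.8 = 2.46094
r^2 - 1 = 2.46094^2 - 1 = 5.05623
T = 1/5.05623 = 0.197776
Efficiency = (1 - 0.197776)*100 = 80.222 %


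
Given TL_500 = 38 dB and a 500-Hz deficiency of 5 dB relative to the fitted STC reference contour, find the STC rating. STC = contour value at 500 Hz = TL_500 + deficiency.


By ASTM E413, STC = value of the fitted reference contour at 500 Hz.
Contour value at 500 Hz = TL_500 + deficiency = 38 + 5 = 43
STC = 43


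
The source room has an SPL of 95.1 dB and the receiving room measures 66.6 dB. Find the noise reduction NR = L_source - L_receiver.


NR = L_source - L_receiver (difference between source and receiving room levels)
NR = 95.1 - 66.6 = 28.5 dB


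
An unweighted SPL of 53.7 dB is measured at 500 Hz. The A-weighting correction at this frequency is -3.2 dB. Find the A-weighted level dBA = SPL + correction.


A-weighting table: 500 Hz -> -3.2 dB correction
SPL_A = SPL + correction = 53.7 + (-3.2) = 50.5 dBA


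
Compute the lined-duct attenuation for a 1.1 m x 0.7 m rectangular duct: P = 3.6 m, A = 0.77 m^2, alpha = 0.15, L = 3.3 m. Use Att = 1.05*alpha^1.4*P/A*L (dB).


alpha^1.4 = 0.15^1.4 = 0.0702308
Attenuation rate = 1.05 * alpha^1.4 * P / A
= 1.05 * 0.0702308 * 3.6 / 0.77 = 0.344769 dB/m
Total Att = 0.344769 * 3.3 = 1.1377 dB


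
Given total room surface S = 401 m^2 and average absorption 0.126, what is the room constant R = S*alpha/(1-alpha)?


R = 401 * 0.126 / (1 - 0.126) = 57.81 m^2


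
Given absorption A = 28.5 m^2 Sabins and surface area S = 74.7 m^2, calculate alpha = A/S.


Absorption coefficient = absorbed power / incident power
alpha = A / S = 28.5 / 74.7 = 0.38153


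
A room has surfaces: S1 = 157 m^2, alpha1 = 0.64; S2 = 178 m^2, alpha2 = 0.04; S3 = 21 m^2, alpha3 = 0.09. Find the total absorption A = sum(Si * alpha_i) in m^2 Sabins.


157 * 0.64 = 100.48
178 * 0.04 = 7.12
21 * 0.09 = 1.89
A_total = 100.48 + 7.12 + 1.89 = 109.49 m^2


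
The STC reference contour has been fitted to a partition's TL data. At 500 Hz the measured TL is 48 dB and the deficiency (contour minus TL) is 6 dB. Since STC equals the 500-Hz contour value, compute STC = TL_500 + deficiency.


By ASTM E413, STC = value of the fitted reference contour at 500 Hz.
Contour value at 500 Hz = TL_500 + deficiency = 48 + 6 = 54
STC = 54


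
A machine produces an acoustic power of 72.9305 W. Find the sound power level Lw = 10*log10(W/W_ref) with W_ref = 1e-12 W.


W / W_ref = 72.9305 / 1e-12 = 7.29305e+13
Lw = 10 * log10(7.29305e+13) = 138.63 dB


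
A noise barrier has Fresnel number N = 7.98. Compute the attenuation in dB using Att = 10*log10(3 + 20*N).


3 + 20*N = 3 + 20*7.98 = 162.6
Att = 10*log10(162.6) = 22.111 dB


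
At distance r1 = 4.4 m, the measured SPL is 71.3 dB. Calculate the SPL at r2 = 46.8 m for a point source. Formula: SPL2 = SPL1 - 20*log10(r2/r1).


r2/r1 = 46.8/4.4 = 10.6364
Correction = 20*log10(10.6364) = 20.5359 dB
SPL2 = 71.3 - 20.5359 = 50.764 dB


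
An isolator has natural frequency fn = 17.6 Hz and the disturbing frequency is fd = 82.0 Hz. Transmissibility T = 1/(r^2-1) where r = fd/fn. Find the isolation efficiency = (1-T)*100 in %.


r = 82.0 / 17.6 = 4.65909
r^2 - 1 = 4.65909^2 - 1 = 20.7071
T = 1/20.7071 = 0.0482926
Efficiency = (1 - 0.0482926)*100 = 95.171 %
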